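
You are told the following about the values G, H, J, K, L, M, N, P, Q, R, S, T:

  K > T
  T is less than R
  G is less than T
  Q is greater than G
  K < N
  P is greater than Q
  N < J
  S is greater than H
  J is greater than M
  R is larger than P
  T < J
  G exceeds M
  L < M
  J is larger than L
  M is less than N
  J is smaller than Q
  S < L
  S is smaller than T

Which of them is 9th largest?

The consecutive relations fix a unique order: H < S < L < M < G < T < K < N < J < Q < P < R.
The 9th largest is M.

M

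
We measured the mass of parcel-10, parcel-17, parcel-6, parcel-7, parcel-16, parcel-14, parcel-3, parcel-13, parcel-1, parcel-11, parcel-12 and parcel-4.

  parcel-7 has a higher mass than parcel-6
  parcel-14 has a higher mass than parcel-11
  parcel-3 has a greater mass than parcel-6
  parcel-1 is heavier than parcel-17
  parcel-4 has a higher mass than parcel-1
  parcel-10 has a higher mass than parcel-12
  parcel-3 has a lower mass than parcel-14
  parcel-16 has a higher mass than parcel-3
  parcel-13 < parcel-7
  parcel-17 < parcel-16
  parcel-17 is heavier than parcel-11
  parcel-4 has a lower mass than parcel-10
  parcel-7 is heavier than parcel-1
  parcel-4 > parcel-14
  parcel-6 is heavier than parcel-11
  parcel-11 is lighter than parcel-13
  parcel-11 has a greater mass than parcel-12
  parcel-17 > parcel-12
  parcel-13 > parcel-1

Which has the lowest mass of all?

parcel-12

Chaining upward from parcel-12: directly above it, parcel-11, parcel-17, parcel-10; then parcel-6, parcel-1, parcel-13, parcel-16, parcel-14; then parcel-3, parcel-4, parcel-7.
That covers every other element, and nothing is given below parcel-12, so parcel-12 is the lowest mass.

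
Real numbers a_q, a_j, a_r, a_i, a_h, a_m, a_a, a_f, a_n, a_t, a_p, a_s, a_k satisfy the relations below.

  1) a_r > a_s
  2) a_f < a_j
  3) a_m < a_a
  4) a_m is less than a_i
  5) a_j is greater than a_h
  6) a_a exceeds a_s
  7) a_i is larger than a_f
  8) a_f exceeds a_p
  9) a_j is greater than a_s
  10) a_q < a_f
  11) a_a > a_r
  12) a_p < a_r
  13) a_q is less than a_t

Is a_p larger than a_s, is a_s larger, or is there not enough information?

Following every chain through a_p: above a_p we get a_f, a_j, a_r, a_i, a_a.
a_s is not reached, and no chain runs the other way from a_s to a_p.
So the given relations leave the order of a_p and a_s undetermined.

undetermined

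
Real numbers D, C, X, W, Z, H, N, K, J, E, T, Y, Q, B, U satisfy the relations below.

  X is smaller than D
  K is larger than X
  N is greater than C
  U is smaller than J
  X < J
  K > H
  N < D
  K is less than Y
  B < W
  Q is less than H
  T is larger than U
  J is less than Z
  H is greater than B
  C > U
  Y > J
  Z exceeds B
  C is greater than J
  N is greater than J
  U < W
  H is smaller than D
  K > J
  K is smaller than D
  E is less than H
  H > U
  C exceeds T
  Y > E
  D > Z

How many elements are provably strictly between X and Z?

1

Chaining upward from X reaches: J, C, K, N, D, Y.
Chaining downward from Z reaches: B, U, J.
Strictly between X and Z are those in both lists: J — 1 element.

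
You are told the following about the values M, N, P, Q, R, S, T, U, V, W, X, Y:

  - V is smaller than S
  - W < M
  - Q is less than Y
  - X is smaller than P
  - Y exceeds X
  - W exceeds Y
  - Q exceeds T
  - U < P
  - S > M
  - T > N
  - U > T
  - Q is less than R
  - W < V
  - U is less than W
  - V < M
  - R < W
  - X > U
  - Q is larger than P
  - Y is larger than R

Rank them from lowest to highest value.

Each adjacent pair is fixed by a given relation: N < T; T < U; U < X; X < P; P < Q; Q < R; R < Y; Y < W; W < V; V < M; M < S. Chaining them end to end gives the full order.

N < T < U < X < P < Q < R < Y < W < V < M < S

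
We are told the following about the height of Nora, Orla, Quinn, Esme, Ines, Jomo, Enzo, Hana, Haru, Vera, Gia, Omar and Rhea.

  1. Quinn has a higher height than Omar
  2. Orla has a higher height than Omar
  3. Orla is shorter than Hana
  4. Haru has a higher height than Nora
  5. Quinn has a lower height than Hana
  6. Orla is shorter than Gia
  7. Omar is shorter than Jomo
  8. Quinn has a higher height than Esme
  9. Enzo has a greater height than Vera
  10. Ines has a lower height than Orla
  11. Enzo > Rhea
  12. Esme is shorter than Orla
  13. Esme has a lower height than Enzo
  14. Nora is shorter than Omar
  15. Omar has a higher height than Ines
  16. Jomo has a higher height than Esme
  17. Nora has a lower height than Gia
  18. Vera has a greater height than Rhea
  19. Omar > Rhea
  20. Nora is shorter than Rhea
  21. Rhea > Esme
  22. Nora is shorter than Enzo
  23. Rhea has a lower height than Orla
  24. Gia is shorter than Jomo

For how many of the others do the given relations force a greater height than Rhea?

The elements the relations force above Rhea are Omar, Orla, Vera, Gia, Quinn, Jomo, Hana, Enzo — no chain reaches any other.
That is 8.

8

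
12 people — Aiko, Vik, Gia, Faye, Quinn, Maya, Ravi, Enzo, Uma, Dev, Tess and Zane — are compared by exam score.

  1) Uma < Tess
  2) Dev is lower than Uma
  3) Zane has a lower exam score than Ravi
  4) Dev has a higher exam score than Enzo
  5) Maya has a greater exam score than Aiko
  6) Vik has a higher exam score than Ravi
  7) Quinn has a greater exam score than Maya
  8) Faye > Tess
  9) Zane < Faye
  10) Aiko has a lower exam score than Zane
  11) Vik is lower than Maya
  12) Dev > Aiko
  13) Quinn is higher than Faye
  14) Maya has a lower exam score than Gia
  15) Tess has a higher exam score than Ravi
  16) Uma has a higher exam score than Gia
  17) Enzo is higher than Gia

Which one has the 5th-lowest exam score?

Chaining the given pairs: Aiko < Zane < Ravi < Vik < Maya < Gia < Enzo < Dev < Uma < Tess < Faye < Quinn.
The 5th smallest is Maya.

Maya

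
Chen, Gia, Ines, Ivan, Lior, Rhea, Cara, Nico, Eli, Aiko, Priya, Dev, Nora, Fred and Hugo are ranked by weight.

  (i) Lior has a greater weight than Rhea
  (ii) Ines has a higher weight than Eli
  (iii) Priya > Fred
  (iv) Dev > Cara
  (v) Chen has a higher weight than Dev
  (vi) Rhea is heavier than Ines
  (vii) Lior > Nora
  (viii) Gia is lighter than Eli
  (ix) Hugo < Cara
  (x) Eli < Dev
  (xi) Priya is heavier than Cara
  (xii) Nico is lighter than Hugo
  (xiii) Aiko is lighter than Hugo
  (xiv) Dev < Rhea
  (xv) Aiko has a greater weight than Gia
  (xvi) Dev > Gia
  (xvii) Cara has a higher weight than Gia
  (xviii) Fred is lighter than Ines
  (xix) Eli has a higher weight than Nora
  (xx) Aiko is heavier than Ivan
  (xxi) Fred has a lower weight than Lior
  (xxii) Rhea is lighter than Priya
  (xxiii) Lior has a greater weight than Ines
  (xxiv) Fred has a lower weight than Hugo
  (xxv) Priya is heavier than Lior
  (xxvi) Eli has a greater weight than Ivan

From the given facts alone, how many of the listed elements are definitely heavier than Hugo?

The elements the relations force above Hugo are Cara, Dev, Rhea, Lior, Chen, Priya — no chain reaches any other.
That is 6.

6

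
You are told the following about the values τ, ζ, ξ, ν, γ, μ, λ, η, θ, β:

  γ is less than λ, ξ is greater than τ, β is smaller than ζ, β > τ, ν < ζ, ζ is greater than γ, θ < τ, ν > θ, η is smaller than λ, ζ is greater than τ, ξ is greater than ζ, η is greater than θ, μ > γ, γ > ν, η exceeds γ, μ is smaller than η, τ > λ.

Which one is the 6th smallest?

The consecutive relations fix a unique order: θ < ν < γ < μ < η < λ < τ < β < ζ < ξ.
The 6th smallest is λ.

λ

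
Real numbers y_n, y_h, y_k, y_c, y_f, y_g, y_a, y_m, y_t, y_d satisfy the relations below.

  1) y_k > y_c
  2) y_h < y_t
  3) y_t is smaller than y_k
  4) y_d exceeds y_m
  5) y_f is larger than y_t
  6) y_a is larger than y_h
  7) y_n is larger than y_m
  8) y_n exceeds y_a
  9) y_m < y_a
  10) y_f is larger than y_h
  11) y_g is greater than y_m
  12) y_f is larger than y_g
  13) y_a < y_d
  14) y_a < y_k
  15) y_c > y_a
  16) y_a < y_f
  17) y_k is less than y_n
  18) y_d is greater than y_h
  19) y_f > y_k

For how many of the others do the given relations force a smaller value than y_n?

Directly below y_n: y_m, y_a, y_k.
One step further: y_h, y_c, y_t (6 so far).
No other element is forced below y_n by the given relations, so the count is 6.

6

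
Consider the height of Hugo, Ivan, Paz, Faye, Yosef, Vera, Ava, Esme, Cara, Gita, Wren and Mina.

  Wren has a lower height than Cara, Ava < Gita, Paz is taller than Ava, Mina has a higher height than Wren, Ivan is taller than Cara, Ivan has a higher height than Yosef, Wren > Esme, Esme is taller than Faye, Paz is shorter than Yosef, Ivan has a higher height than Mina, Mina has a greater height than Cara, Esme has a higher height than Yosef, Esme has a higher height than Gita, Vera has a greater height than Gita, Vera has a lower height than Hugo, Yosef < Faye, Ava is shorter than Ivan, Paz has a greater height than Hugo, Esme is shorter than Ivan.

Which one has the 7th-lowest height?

Piecing the relations together gives one ordering: Ava < Gita < Vera < Hugo < Paz < Yosef < Faye < Esme < Wren < Cara < Mina < Ivan.
Counting 7 from the smallest end gives Faye.

Faye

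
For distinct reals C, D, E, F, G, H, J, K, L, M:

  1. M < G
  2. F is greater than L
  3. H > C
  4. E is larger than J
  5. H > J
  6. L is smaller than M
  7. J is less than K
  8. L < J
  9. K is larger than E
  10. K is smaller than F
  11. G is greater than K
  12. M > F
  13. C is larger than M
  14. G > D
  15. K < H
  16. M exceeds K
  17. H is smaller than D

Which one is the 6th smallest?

Piecing the relations together gives one ordering: L < J < E < K < F < M < C < H < D < G.
Counting 6 from the smallest end gives M.

M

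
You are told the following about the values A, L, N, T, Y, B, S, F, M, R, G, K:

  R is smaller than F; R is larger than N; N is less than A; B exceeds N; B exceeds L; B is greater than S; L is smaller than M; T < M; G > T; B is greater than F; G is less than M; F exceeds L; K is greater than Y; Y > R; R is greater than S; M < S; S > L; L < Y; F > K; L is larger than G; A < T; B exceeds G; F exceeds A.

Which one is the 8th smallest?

R

Piecing the relations together gives one ordering: N < A < T < G < L < M < S < R < Y < K < F < B.
Counting 8 from the smallest end gives R.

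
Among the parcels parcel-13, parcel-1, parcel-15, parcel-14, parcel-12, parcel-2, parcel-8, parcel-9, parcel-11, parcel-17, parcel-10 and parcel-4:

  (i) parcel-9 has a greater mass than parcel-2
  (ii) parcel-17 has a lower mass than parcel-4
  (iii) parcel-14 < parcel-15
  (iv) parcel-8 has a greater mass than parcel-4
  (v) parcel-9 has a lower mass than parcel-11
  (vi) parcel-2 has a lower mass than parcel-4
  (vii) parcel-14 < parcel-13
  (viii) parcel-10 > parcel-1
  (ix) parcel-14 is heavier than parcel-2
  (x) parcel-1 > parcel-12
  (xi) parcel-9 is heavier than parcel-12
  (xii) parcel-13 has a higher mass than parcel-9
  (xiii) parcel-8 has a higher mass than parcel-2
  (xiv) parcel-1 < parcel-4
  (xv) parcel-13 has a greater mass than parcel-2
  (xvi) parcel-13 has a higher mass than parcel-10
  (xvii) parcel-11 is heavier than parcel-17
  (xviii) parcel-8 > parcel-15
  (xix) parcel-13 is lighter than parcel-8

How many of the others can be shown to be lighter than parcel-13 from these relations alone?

Directly below parcel-13: parcel-2, parcel-9, parcel-14, parcel-10.
One step further: parcel-12, parcel-1 (6 so far).
No other element is forced below parcel-13 by the given relations, so the count is 6.

6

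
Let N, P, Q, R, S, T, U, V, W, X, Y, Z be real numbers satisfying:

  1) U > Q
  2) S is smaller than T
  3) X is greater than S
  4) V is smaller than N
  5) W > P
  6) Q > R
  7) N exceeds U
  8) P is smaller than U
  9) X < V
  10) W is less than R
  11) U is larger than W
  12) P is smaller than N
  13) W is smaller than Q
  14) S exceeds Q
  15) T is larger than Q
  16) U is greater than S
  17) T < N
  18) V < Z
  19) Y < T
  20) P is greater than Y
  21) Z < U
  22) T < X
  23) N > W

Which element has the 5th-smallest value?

Q

The consecutive relations fix a unique order: Y < P < W < R < Q < S < T < X < V < Z < U < N.
Counting 5 from the smallest end gives Q.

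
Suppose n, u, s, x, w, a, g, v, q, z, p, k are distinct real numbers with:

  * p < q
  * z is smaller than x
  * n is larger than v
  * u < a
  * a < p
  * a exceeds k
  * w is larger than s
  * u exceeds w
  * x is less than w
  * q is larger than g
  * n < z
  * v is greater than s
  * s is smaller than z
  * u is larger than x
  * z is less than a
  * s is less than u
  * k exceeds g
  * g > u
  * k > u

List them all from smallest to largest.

s < v < n < z < x < w < u < g < k < a < p < q

The consecutive links are each given: s < v; v < n; n < z; z < x; x < w; w < u; u < g; g < k; k < a; a < p; p < q.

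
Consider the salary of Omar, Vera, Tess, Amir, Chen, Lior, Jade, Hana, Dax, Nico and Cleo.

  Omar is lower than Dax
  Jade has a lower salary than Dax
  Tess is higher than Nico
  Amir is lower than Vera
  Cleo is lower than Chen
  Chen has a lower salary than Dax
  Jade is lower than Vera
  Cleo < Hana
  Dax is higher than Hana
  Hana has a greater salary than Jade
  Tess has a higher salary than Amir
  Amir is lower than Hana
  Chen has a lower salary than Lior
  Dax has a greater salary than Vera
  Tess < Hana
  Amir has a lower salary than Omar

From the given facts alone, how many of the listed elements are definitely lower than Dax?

The elements the relations force below Dax are Amir, Cleo, Jade, Nico, Chen, Omar, Vera, Tess, Hana — no chain reaches any other.
That is 9.

9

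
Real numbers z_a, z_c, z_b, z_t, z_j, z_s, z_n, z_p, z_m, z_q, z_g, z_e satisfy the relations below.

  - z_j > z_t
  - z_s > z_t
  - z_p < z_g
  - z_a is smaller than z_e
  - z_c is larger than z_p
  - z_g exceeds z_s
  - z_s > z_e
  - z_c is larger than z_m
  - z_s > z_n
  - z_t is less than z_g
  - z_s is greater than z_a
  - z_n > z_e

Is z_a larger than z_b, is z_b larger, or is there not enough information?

undetermined

Following every chain through z_a: above z_a we get z_e, z_n, z_s, z_g.
z_b is not reached, and no chain runs the other way from z_b to z_a.
So the given relations leave the order of z_a and z_b undetermined.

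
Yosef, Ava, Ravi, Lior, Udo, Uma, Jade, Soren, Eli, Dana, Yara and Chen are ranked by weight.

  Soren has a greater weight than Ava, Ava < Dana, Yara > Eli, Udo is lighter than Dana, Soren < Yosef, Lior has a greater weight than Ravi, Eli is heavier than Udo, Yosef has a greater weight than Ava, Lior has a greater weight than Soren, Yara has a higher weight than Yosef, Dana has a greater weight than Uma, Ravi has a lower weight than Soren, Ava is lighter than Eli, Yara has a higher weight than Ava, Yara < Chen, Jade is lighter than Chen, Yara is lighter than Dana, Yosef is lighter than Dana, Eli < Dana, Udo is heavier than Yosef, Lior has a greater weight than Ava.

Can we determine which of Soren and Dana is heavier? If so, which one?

Soren < Yosef and Yosef < Udo give Soren < Udo.
With Udo < Eli: Soren < Yosef < Udo < Eli.
With Eli < Yara: Soren < Yosef < Udo < Eli < Yara.
With Yara < Dana: Soren < Yosef < Udo < Eli < Yara < Dana.
So Dana is heavier.

Dana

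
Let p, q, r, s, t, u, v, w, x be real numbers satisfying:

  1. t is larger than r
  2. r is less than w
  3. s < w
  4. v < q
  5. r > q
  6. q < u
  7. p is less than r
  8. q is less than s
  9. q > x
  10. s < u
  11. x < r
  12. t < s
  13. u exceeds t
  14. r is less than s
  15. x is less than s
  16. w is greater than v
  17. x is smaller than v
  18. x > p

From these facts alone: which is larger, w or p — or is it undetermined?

w

Following the relations from p: p < x < v < q < r < t < s < w.
So w is larger.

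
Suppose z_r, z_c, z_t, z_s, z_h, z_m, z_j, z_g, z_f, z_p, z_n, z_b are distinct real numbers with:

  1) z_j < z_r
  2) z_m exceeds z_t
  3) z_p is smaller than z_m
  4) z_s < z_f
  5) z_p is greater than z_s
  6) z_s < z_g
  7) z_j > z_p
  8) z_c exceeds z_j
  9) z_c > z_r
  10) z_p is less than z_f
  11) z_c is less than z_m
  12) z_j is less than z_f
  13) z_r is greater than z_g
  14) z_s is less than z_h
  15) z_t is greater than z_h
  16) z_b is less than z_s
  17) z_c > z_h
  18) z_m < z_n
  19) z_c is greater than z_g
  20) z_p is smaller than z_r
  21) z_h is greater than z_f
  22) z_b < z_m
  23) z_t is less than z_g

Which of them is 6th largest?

The consecutive relations fix a unique order: z_b < z_s < z_p < z_j < z_f < z_h < z_t < z_g < z_r < z_c < z_m < z_n.
Counting 6 from the largest end gives z_t.

z_t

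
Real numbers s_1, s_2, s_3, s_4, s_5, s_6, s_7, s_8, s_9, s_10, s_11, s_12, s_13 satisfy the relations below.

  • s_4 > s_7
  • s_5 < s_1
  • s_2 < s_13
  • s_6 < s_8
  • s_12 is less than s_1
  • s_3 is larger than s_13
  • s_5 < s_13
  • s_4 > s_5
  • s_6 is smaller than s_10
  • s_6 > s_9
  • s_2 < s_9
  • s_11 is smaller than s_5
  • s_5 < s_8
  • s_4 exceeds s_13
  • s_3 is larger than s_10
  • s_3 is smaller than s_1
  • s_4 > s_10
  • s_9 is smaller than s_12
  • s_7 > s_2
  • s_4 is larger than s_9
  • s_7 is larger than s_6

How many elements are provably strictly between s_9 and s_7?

1

Chaining upward from s_9 reaches: s_6, s_12, s_10, s_8, s_3, s_1, s_4.
Chaining downward from s_7 reaches: s_2, s_6.
Strictly between s_9 and s_7 are those in both lists: s_6 — 1 element.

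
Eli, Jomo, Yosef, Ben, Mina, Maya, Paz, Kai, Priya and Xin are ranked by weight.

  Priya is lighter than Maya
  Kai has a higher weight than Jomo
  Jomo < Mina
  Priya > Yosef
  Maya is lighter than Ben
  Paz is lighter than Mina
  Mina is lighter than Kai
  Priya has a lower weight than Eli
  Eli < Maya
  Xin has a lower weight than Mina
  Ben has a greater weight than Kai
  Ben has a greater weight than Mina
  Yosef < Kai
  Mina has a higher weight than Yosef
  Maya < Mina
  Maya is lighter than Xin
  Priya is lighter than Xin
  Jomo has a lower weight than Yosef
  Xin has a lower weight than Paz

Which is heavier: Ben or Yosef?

Yosef < Priya and Priya < Eli give Yosef < Eli.
Then Eli < Maya extends the chain to Maya.
With Maya < Xin: Yosef < Priya < Eli < Maya < Xin.
Then Xin < Paz extends the chain to Paz.
Then Paz < Mina extends the chain to Mina.
With Mina < Kai: Yosef < Priya < Eli < Maya < Xin < Paz < Mina < Kai.
Then Kai < Ben extends the chain to Ben.
So Yosef < Ben; Ben is the heavier of the two.

Ben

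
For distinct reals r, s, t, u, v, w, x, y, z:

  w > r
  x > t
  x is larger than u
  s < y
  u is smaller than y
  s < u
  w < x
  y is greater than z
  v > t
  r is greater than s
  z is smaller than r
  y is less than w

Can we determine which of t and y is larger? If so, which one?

undetermined

Following every chain through y: above y we get w, x; below y we get s, u, z.
t is not reached, and no chain runs the other way from t to y.
So the given relations leave the order of y and t undetermined.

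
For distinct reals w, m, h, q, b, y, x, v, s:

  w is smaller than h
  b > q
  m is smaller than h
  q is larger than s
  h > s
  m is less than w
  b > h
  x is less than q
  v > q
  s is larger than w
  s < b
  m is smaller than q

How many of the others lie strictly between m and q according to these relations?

The relations place m below q. An element lies strictly between them when it is forced above m and also forced below q.
Above m: {w, s, h, b, v}. Below q: {w, s, x}.
Intersection: {w, s} — 2.

2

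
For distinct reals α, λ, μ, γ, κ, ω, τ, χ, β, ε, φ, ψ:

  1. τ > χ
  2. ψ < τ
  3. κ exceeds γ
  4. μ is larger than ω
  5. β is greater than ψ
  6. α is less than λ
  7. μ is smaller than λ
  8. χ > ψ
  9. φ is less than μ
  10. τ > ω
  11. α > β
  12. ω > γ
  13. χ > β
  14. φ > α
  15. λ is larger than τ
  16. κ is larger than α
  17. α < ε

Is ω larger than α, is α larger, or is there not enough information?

undetermined

Following every chain through α: above α we get ε, φ, μ, κ, λ; below α we get ψ, β.
ω is not reached, and no chain runs the other way from ω to α.
So the given relations leave the order of α and ω undetermined.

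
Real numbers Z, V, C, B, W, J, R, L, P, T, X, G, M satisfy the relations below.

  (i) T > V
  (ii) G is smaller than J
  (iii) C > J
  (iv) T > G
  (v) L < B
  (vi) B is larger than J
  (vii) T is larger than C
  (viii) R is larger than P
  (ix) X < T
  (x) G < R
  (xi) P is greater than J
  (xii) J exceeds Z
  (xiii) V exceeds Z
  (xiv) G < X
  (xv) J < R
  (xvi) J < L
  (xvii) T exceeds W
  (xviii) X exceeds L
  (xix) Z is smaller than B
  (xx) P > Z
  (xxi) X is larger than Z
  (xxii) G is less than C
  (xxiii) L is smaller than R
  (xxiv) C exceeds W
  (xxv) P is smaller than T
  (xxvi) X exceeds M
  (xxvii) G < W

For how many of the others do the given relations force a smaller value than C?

4

From C the given relations immediately reach G, J, W.
From those, Z — 4 in total.
No other element is forced below C by the given relations, so the count is 4.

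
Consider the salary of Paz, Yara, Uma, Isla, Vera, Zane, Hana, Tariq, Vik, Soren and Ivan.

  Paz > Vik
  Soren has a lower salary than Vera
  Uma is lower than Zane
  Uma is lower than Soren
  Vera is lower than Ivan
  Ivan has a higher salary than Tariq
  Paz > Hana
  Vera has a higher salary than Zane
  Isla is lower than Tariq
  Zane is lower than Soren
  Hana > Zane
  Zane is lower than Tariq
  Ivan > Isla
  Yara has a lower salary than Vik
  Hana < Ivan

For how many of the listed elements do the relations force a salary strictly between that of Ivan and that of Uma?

The relations place Uma below Ivan. An element lies strictly between them when it is forced above Uma and also forced below Ivan.
Above Uma: {Zane, Soren, Vera, Hana, Tariq, Paz}. Below Ivan: {Zane, Soren, Isla, Vera, Hana, Tariq}.
Intersection: {Zane, Soren, Vera, Hana, Tariq} — 5.

5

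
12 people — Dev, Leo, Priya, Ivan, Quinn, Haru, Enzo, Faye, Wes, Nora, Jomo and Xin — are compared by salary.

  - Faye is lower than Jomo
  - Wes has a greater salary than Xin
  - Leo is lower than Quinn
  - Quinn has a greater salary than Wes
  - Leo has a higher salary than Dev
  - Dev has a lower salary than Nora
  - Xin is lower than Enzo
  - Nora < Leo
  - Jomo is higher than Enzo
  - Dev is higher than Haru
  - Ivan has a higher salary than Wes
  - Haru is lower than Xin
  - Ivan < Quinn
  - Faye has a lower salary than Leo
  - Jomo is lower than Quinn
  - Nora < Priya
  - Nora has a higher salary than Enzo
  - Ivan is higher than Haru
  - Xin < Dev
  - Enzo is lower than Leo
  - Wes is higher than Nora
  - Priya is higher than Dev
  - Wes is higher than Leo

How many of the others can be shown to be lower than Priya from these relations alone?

5

The elements the relations force below Priya are Haru, Xin, Enzo, Dev, Nora — no chain reaches any other.
That is 5.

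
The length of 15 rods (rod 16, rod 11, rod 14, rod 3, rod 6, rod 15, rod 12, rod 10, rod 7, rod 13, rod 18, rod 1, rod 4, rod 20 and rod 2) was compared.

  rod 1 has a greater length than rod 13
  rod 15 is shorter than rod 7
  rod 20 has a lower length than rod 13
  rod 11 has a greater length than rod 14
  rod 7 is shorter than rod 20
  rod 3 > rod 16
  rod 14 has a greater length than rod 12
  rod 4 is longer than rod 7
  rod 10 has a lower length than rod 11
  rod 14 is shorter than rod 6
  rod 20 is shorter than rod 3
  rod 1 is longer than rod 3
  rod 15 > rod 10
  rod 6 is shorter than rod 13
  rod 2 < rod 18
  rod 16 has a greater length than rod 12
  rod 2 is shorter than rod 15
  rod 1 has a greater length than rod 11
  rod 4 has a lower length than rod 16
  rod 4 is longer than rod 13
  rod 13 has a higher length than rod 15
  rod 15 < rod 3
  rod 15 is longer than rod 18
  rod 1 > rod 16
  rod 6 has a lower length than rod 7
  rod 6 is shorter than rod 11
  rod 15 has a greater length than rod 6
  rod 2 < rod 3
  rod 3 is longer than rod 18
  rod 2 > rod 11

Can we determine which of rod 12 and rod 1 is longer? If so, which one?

The relevant relations are rod 12 < rod 14; rod 14 < rod 6; rod 6 < rod 11; rod 11 < rod 2; rod 2 < rod 18; rod 18 < rod 15; rod 15 < rod 7; rod 7 < rod 20; rod 20 < rod 13; rod 13 < rod 4; rod 4 < rod 16; rod 16 < rod 3; rod 3 < rod 1.
Chaining these gives rod 12 < rod 14 < rod 6 < rod 11 < rod 2 < rod 18 < rod 15 < rod 7 < rod 20 < rod 13 < rod 4 < rod 16 < rod 3 < rod 1.
So rod 1 is longer.

rod 1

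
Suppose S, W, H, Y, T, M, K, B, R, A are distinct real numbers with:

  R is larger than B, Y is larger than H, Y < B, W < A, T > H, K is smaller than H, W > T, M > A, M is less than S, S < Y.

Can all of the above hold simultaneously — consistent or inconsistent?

Every relation is compatible with K < H < T < W < A < M < S < Y < B < R; the set is consistent.

consistent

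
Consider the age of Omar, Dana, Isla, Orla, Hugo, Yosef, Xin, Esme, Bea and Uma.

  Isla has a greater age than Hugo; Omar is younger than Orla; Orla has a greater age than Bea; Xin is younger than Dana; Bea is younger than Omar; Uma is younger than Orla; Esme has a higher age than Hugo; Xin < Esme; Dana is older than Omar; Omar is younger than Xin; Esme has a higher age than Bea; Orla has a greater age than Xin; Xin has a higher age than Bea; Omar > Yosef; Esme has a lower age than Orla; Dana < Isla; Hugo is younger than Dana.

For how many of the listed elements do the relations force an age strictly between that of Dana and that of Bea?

2

The relations place Bea below Dana. An element lies strictly between them when it is forced above Bea and also forced below Dana.
Above Bea: {Omar, Xin, Esme, Isla, Orla}. Below Dana: {Yosef, Hugo, Omar, Xin}.
Intersection: {Omar, Xin} — 2.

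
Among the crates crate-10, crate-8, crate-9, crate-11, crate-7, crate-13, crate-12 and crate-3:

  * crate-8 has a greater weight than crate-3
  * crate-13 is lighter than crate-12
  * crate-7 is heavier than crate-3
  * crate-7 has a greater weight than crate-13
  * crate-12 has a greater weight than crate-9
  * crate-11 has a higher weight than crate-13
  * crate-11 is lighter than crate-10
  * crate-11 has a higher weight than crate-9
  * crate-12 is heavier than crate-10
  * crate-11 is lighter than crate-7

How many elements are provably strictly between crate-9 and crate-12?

2

The relations place crate-9 below crate-12. An element lies strictly between them when it is forced above crate-9 and also forced below crate-12.
Above crate-9: {crate-11, crate-10, crate-7}. Below crate-12: {crate-13, crate-11, crate-10}.
Intersection: {crate-11, crate-10} — 2.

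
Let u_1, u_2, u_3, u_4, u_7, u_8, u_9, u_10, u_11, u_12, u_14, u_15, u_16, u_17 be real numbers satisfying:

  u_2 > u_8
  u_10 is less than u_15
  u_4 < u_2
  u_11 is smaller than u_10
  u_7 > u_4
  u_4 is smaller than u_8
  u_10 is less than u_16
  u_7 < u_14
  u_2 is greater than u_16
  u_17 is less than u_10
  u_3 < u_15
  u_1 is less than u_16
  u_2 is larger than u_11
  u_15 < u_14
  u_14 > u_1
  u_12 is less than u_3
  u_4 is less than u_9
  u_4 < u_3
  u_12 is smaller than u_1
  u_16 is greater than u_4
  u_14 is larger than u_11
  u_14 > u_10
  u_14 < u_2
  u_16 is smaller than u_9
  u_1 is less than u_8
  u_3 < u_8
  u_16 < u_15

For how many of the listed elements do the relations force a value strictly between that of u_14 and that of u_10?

2

Chaining upward from u_10 reaches: u_16, u_15, u_9, u_2.
Chaining downward from u_14 reaches: u_12, u_11, u_1, u_4, u_3, u_17, u_16, u_15, u_7.
Strictly between u_10 and u_14 are those in both lists: u_16, u_15 — 2 elements.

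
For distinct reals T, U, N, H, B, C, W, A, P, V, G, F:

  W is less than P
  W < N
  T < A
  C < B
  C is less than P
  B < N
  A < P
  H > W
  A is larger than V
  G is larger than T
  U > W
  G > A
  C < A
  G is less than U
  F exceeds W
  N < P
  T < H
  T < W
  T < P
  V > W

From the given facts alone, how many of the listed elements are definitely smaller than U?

Directly below U: W, G.
One step further: T, A (4 so far).
One step further: C, V (6 so far).
Nothing else is reachable below U; 6 in all.

6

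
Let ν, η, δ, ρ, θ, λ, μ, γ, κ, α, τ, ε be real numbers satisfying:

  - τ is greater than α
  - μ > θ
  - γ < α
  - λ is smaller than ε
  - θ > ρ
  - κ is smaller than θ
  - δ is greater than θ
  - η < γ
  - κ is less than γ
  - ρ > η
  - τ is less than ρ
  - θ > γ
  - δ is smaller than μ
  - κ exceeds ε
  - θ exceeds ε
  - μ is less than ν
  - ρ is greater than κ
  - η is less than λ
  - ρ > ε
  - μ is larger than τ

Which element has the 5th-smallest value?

γ

Piecing the relations together gives one ordering: η < λ < ε < κ < γ < α < τ < ρ < θ < δ < μ < ν.
The 5th smallest is γ.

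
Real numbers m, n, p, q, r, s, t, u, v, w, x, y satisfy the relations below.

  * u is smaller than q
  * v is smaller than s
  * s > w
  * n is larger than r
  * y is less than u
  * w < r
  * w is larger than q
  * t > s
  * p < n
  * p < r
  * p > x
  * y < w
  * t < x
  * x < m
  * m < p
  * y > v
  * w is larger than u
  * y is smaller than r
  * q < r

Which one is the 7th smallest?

Piecing the relations together gives one ordering: v < y < u < q < w < s < t < x < m < p < r < n.
Counting 7 from the smallest end gives t.

t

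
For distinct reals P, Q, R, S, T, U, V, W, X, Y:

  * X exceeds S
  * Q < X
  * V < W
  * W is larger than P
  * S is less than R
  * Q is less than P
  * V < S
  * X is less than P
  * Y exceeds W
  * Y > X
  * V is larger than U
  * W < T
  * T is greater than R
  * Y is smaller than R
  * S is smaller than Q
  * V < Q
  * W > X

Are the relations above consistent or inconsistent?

Every relation is compatible with U < V < S < Q < X < P < W < Y < R < T; the set is consistent.

consistent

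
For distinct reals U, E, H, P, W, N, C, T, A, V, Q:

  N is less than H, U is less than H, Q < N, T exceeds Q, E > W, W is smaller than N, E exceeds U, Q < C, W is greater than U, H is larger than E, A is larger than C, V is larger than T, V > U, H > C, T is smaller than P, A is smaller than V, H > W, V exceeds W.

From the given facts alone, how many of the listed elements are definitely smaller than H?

From H the given relations immediately reach U, C, W, N, E.
From those, Q — 6 in total.
No other element is forced below H by the given relations, so the count is 6.

6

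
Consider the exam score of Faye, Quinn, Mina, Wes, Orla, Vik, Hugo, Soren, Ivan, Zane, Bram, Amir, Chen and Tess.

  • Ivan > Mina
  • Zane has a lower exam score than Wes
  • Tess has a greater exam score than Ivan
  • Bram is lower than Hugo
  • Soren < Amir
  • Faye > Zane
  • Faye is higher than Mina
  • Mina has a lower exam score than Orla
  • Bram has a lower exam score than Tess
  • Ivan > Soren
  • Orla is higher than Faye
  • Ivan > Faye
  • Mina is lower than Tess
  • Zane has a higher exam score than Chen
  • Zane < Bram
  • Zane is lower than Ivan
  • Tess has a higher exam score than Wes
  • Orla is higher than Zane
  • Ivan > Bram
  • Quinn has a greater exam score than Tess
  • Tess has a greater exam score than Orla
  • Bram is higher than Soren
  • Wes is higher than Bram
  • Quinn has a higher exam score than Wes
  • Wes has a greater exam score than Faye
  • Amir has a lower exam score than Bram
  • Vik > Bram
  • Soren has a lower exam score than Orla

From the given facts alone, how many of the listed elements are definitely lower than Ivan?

Directly below Ivan: Zane, Mina, Soren, Faye, Bram.
One step further: Chen, Amir (7 so far).
Nothing else is reachable below Ivan; 7 in all.

7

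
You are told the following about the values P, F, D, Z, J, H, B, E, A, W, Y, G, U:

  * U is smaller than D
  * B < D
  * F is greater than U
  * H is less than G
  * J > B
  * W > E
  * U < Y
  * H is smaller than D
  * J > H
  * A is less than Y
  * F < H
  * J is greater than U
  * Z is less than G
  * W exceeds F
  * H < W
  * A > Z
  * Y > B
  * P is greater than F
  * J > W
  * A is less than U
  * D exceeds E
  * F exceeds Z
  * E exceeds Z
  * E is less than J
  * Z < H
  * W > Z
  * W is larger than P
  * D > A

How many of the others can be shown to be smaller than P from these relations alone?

4

Directly below P: F.
One step further: Z, U (3 so far).
One step further: A (4 so far).
No other element is forced below P by the given relations, so the count is 4.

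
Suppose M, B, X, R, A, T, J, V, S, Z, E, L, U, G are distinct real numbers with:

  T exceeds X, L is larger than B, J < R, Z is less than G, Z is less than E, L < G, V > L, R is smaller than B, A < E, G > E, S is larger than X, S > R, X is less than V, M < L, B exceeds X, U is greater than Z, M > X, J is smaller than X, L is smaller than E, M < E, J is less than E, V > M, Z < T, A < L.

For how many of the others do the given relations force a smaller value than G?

9

Directly below G: Z, L, E.
One step further: J, A, M, B (7 so far).
One step further: X, R (9 so far).
No other element is forced below G by the given relations, so the count is 9.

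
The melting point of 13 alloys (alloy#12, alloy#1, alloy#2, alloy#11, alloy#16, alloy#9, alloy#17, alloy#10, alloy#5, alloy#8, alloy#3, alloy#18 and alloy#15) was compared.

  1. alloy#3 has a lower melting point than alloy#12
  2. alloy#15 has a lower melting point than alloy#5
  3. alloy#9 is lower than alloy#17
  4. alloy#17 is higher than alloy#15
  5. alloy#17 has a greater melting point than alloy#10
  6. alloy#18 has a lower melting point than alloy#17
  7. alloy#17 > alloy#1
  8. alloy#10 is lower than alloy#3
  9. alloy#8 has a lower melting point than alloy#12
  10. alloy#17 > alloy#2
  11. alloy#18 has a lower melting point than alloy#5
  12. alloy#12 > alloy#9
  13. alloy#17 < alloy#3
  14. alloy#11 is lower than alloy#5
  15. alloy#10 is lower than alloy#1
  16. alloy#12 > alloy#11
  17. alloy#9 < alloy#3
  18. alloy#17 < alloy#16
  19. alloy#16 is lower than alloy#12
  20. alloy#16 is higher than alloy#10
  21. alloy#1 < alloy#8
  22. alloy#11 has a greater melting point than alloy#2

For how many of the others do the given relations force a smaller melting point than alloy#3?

From alloy#3 the given relations immediately reach alloy#10, alloy#9, alloy#17.
From those, alloy#18, alloy#2, alloy#1, alloy#15 — 7 in total.
No other element is forced below alloy#3 by the given relations, so the count is 7.

7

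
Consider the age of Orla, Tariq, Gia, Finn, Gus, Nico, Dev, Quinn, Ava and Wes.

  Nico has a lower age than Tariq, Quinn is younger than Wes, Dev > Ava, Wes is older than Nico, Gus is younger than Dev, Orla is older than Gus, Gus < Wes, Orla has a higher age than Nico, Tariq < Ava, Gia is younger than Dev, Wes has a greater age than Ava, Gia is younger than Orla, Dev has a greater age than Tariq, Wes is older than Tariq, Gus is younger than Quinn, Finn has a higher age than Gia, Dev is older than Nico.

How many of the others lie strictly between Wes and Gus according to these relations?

1

The relations place Gus below Wes. An element lies strictly between them when it is forced above Gus and also forced below Wes.
Above Gus: {Orla, Quinn, Dev}. Below Wes: {Nico, Quinn, Tariq, Ava}.
Intersection: {Quinn} — 1.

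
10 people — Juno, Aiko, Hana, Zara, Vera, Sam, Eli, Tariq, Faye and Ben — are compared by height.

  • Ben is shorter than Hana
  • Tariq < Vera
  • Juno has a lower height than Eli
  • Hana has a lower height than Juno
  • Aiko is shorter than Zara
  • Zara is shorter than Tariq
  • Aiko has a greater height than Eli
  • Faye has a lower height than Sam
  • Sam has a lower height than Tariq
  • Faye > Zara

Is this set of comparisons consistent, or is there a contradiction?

Every relation is compatible with Ben < Hana < Juno < Eli < Aiko < Zara < Faye < Sam < Tariq < Vera; the set is consistent.

consistent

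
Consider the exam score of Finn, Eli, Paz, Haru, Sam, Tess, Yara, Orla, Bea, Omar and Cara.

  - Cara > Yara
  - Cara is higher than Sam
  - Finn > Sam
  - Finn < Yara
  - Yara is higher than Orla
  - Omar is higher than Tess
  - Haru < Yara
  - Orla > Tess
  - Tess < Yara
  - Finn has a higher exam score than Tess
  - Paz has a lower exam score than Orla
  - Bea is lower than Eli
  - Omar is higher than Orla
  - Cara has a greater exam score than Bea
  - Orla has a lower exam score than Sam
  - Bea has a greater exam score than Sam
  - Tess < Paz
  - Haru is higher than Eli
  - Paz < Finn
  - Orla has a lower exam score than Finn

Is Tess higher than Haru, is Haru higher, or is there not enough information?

Haru

The relevant relations are Tess < Paz; Paz < Orla; Orla < Sam; Sam < Bea; Bea < Eli; Eli < Haru.
Together: Tess < Paz < Orla < Sam < Bea < Eli < Haru.
So Haru is higher.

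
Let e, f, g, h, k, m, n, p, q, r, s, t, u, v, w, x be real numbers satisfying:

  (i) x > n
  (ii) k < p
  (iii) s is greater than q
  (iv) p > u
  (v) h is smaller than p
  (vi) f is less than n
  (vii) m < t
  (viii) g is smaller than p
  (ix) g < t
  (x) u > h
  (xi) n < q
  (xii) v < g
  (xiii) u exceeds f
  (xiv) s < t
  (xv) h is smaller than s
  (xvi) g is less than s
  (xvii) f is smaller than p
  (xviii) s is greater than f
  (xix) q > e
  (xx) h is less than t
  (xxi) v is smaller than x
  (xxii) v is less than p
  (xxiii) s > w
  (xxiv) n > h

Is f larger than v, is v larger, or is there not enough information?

Following every chain through v: above v we get g, x, p, s, t.
f is not reached, and no chain runs the other way from f to v.
So the given relations leave the order of v and f undetermined.

undetermined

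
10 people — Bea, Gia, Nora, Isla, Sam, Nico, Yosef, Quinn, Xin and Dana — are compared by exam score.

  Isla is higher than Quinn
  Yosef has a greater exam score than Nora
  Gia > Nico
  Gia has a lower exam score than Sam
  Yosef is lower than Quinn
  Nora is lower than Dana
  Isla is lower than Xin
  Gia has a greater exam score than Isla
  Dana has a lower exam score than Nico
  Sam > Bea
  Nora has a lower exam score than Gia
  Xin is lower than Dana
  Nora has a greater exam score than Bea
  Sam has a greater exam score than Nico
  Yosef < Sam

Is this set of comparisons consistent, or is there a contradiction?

consistent

The single ordering Bea < Nora < Yosef < Quinn < Isla < Xin < Dana < Nico < Gia < Sam satisfies every listed relation, so no contradiction arises.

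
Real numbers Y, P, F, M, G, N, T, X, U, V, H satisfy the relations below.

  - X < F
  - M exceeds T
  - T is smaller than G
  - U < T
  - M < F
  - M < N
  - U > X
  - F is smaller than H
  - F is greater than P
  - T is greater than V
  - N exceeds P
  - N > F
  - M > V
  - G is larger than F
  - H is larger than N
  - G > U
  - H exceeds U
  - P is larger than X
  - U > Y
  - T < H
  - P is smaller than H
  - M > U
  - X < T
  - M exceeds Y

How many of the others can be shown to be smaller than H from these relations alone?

9

Directly below H: U, T, P, F, N.
One step further: Y, X, V, M (9 so far).
Nothing else is reachable below H; 9 in all.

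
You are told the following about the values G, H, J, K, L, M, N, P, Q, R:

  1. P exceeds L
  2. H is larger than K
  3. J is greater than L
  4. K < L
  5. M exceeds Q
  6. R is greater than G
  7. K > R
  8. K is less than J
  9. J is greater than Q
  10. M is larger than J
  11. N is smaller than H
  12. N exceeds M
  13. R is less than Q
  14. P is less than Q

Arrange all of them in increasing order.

G < R < K < L < P < Q < J < M < N < H

The consecutive links are each given: G < R; R < K; K < L; L < P; P < Q; Q < J; J < M; M < N; N < H.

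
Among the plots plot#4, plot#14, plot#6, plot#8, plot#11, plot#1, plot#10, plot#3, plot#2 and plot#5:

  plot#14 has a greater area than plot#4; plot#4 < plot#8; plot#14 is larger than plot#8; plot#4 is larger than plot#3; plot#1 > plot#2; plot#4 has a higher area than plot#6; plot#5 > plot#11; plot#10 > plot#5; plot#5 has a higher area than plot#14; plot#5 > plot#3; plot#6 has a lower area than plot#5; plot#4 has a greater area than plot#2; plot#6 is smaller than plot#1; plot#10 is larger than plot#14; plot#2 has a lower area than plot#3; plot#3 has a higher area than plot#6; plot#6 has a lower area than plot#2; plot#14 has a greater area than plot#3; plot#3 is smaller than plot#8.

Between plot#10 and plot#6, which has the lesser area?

Following the relations from plot#6: plot#6 < plot#2 < plot#3 < plot#4 < plot#8 < plot#14 < plot#5 < plot#10.
So plot#6 < plot#10; plot#6 is the smaller of the two.

plot#6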